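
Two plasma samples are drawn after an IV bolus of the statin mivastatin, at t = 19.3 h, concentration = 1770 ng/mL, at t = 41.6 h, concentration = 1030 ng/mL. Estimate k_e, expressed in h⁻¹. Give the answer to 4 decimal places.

k = ln(C₁/C₂) / (t₂ − t₁) = ln(1770/1030) / (41.6 − 19.3)
  = 0.5414 / 22.30 = 0.02428 h⁻¹

0.0243 h⁻¹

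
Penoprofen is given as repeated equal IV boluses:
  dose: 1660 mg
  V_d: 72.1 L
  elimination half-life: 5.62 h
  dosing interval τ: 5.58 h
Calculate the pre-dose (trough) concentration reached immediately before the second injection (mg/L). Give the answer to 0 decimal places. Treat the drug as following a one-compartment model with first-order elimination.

C₀ per dose = Dose / Vd = 1660 / 72.1 = 23.02 mg/L
k = ln2 / t½ = 0.693147 / 5.62 = 0.1233 h⁻¹
Fraction remaining after one interval: r = e^(−kτ) = e^(−0.1233 × 5.58) = 0.5026
Before dose 2, 1 dose has been given (aged 1τ).
C_trough = C₀ × r = 23.02 × 0.5026 = 11.57 mg/L

12 mg/L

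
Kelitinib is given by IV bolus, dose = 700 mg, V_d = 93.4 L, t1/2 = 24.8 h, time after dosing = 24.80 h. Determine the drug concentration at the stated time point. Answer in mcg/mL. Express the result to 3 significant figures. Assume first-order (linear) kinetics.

3.75 mcg/mL

C₀ = Dose / Vd = 700.0 / 93.4 = 7.495 mg/L
k = ln2 / t½ = 0.693147 / 24.8 = 0.02795 h⁻¹
t / t½ = 24.80 / 24.8 = 1 half-lives
C = C₀ × (1/2)^1 = 7.495 × 0.5000 = 3.748 mg/L
(3.748 mg/L = 3.748 mcg/mL)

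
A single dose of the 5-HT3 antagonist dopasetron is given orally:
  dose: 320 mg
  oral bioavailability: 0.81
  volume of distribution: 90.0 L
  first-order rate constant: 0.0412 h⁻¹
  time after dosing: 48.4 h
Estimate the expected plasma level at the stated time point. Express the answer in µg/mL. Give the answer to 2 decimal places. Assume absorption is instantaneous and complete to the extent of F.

0.39 µg/mL

Amount reaching circulation = F × Dose = 0.81 × 320.0 = 259.2 mg
C₀ = F·Dose / Vd = 259.2 / 90.0 = 2.880 mg/L
C = C₀ · e^(−k·t) = 2.880 × e^(−0.04120 × 48.4)
  = 2.880 × 0.1361 = 0.3920 mg/L
(0.3920 mg/L = 0.3920 µg/mL)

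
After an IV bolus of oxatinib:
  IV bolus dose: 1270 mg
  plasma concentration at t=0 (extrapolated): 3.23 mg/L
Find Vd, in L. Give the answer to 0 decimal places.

393 L

Vd = Dose / C₀ = 1270 / 3.23 = 393.2 L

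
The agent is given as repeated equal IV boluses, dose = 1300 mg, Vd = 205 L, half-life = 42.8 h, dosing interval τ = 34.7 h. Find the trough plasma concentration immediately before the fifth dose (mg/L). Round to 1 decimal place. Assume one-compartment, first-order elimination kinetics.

7.5 mg/L

C₀ per dose = Dose / Vd = 1300 / 205 = 6.341 mg/L
k = ln2 / t½ = 0.693147 / 42.8 = 0.01620 h⁻¹
Fraction remaining after one interval: r = e^(−kτ) = e^(−0.01620 × 34.7) = 0.5700
Before dose 5, 4 doses have been given (aged 1τ, 2τ, 3τ, 4τ).
C_trough = C₀ × (r + r² + … + r^4) = C₀ × r(1−r^4)/(1−r)
        = 6.341 × 0.5700 × (1 − 0.1056) / (1 − 0.5700) = 7.518 mg/L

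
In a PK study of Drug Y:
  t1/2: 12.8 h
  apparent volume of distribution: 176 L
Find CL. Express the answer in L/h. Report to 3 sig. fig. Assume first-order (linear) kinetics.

k = ln2 / t½ = 0.693147 / 12.8 = 0.05415 h⁻¹
CL = k × Vd = 0.05415 × 176 = 9.530 L/h

9.53 L/h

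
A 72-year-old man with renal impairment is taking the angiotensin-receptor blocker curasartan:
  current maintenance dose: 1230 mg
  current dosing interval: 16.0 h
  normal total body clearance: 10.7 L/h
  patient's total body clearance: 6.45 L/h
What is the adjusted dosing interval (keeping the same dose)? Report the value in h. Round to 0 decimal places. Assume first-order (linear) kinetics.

To keep the same average steady-state level, dosing rate must scale with clearance.
CL ratio = 6.45 / 10.7 = 0.6028
New interval (same dose) = 16.0 / 0.6028 = 26.54 h

27 h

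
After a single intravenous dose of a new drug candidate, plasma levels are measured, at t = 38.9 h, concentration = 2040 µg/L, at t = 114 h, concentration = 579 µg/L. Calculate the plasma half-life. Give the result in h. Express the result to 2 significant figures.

k = ln(C₁/C₂) / (t₂ − t₁) = ln(2040/579) / (114 − 38.9)
  = 1.259 / 75.10 = 0.01676 h⁻¹
t½ = ln2 / k = 0.693147 / 0.01676 = 41.36 h

41 h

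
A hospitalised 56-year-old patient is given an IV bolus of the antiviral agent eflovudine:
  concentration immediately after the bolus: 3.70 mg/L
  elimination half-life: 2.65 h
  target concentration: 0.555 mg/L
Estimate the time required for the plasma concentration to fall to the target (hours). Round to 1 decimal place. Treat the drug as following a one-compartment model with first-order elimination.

k = ln2 / t½ = 0.693147 / 2.65 = 0.2616 h⁻¹
t = ln(C₀ / C) / k = ln(3.700 / 0.555) / 0.2616
  = ln(6.667) / 0.2616 = 1.897 / 0.2616 = 7.252 h

7.3 h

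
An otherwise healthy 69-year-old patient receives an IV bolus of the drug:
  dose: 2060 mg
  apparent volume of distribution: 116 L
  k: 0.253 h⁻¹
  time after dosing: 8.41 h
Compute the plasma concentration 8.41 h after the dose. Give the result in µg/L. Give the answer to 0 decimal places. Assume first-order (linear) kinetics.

C₀ = Dose / Vd = 2060 / 116 = 17.76 mg/L
C = C₀ · e^(−k·t) = 17.76 × e^(−0.2530 × 8.41)
  = 17.76 × 0.1191 = 2.115 mg/L
Convert: 2.115 mg/L × 1000 = 2115 µg/L

2115 µg/L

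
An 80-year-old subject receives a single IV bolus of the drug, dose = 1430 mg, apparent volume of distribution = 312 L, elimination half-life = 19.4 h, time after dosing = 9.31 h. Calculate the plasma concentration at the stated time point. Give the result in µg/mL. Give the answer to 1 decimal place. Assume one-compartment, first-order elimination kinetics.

C₀ = Dose / Vd = 1430 / 312 = 4.583 mg/L
k = ln2 / t½ = 0.693147 / 19.4 = 0.03573 h⁻¹
C = C₀ · e^(−k·t) = 4.583 × e^(−0.03573 × 9.31)
  = 4.583 × 0.7170 = 3.286 mg/L
(3.286 mg/L = 3.286 µg/mL)

3.3 µg/mL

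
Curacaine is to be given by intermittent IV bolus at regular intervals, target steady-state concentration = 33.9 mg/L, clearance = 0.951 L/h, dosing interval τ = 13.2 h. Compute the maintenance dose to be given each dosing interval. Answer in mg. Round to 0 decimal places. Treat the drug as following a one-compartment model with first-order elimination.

At steady state, Dose/τ = Css × CL.
Dose = Css × CL × τ = 33.9 × 0.9510 × 13.2 = 425.6 mg

426 mg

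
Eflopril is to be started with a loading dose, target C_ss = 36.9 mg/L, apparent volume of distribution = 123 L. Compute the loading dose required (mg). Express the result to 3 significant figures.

LD = Css × Vd = 36.9 × 123 = 4539 mg

4540 mg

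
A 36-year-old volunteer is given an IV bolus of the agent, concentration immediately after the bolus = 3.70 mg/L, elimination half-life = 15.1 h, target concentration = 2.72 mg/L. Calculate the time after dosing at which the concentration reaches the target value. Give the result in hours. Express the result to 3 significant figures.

k = ln2 / t½ = 0.693147 / 15.1 = 0.04590 h⁻¹
t = ln(C₀ / C) / k = ln(3.700 / 2.72) / 0.04590
  = ln(1.360) / 0.04590 = 0.3075 / 0.04590 = 6.699 h

6.70 h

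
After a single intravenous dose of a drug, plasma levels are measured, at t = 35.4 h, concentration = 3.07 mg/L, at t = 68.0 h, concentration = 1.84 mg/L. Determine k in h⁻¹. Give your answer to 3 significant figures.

0.0157 h⁻¹

k = ln(C₁/C₂) / (t₂ − t₁) = ln(3.07/1.84) / (68.0 − 35.4)
  = 0.5119 / 32.60 = 0.01570 h⁻¹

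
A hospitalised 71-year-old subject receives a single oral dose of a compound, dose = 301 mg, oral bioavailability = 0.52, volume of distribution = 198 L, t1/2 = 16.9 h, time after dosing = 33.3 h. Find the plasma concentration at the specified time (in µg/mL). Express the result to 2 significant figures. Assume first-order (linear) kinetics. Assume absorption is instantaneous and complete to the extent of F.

0.20 µg/mL

Amount reaching circulation = F × Dose = 0.52 × 301.0 = 156.5 mg
C₀ = F·Dose / Vd = 156.5 / 198 = 0.7904 mg/L
k = ln2 / t½ = 0.693147 / 16.9 = 0.04101 h⁻¹
C = C₀ · e^(−k·t) = 0.7904 × e^(−0.04101 × 33.3)
  = 0.7904 × 0.2552 = 0.2017 mg/L
(0.2017 mg/L = 0.2017 µg/mL)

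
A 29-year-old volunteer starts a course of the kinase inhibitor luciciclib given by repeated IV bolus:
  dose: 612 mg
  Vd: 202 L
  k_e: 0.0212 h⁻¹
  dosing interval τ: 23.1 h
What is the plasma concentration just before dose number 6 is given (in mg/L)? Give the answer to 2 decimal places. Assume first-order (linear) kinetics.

4.38 mg/L

C₀ per dose = Dose / Vd = 612 / 202 = 3.030 mg/L
Fraction remaining after one interval: r = e^(−kτ) = e^(−0.02120 × 23.1) = 0.6128
Before dose 6, 5 doses have been given (aged 1τ, 2τ, 3τ, 4τ, 5τ).
C_trough = C₀ × (r + r² + … + r^5) = C₀ × r(1−r^5)/(1−r)
        = 3.030 × 0.6128 × (1 − 0.08642) / (1 − 0.6128) = 4.381 mg/L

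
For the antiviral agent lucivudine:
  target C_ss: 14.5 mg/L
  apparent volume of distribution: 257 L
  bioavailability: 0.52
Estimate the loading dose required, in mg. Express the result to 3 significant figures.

7170 mg

LD = Css × Vd / F = 14.5 × 257 / 0.52 = 7166 mg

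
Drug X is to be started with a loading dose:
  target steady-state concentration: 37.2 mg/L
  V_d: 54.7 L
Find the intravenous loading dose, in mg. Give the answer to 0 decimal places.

LD = Css × Vd = 37.2 × 54.7 = 2035 mg

2035 mg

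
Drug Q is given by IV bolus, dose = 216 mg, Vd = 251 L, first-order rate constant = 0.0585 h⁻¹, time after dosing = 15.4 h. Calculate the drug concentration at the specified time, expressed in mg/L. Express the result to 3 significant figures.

0.350 mg/L

C₀ = Dose / Vd = 216.0 / 251 = 0.8606 mg/L
C = C₀ · e^(−k·t) = 0.8606 × e^(−0.05850 × 15.4)
  = 0.8606 × 0.4062 = 0.3496 mg/L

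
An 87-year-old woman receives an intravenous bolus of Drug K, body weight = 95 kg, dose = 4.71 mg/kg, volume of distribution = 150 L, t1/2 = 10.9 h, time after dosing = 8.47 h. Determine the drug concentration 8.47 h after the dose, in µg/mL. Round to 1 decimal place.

Total dose = 4.71 × 95 = 447.5 mg
C₀ = Dose / Vd = 447.5 / 150 = 2.983 mg/L
k = ln2 / t½ = 0.693147 / 10.9 = 0.06359 h⁻¹
C = C₀ · e^(−k·t) = 2.983 × e^(−0.06359 × 8.47)
  = 2.983 × 0.5836 = 1.741 mg/L
(1.741 mg/L = 1.741 µg/mL)

1.7 µg/mL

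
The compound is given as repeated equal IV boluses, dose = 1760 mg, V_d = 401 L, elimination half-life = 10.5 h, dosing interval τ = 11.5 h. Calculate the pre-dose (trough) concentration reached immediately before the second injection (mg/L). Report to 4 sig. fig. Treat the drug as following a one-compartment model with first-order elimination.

2.054 mg/L

C₀ per dose = Dose / Vd = 1760 / 401 = 4.389 mg/L
k = ln2 / t½ = 0.693147 / 10.5 = 0.06601 h⁻¹
Fraction remaining after one interval: r = e^(−kτ) = e^(−0.06601 × 11.5) = 0.4681
Before dose 2, 1 dose has been given (aged 1τ).
C_trough = C₀ × r = 4.389 × 0.4681 = 2.054 mg/L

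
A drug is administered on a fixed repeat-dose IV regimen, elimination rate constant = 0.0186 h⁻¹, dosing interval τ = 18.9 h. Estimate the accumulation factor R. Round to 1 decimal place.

e^(−kτ) = e^(−0.01860 × 18.9) = 0.7036
Accumulation ratio R = 1 / (1 − e^(−kτ)) = 1 / (1 − 0.7036) = 3.374

3.4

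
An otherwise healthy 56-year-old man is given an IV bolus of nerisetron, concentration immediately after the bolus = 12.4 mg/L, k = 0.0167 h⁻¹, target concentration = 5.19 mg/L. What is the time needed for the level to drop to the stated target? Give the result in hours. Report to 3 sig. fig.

52.2 h

t = ln(C₀ / C) / k = ln(12.40 / 5.19) / 0.01670
  = ln(2.389) / 0.01670 = 0.8709 / 0.01670 = 52.15 h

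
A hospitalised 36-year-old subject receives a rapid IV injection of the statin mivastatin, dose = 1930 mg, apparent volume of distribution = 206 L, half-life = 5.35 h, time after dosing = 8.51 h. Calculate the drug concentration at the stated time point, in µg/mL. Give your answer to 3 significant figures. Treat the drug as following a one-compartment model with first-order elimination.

C₀ = Dose / Vd = 1930 / 206 = 9.369 mg/L
k = ln2 / t½ = 0.693147 / 5.35 = 0.1296 h⁻¹
C = C₀ · e^(−k·t) = 9.369 × e^(−0.1296 × 8.51)
  = 9.369 × 0.3319 = 3.110 mg/L
(3.110 mg/L = 3.110 µg/mL)

3.11 µg/mL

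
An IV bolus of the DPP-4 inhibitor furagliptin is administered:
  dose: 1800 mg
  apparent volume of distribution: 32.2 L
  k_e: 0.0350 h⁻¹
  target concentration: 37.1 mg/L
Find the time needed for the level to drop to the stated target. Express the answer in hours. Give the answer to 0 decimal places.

12 h

C₀ = Dose / Vd = 1800 / 32.2 = 55.90 mg/L
t = ln(C₀ / C) / k = ln(55.90 / 37.1) / 0.03500
  = ln(1.507) / 0.03500 = 0.4101 / 0.03500 = 11.72 h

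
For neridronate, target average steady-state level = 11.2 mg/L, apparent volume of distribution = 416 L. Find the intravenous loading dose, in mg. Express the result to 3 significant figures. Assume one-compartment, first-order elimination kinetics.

4660 mg

LD = Css × Vd = 11.2 × 416 = 4659 mg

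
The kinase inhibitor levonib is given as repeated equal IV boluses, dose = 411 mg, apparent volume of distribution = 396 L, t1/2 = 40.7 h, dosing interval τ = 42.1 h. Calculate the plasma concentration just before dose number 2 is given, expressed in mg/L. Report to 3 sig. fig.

C₀ per dose = Dose / Vd = 411 / 396 = 1.038 mg/L
k = ln2 / t½ = 0.693147 / 40.7 = 0.01703 h⁻¹
Fraction remaining after one interval: r = e^(−kτ) = e^(−0.01703 × 42.1) = 0.4882
Before dose 2, 1 dose has been given (aged 1τ).
C_trough = C₀ × r = 1.038 × 0.4882 = 0.5068 mg/L

0.507 mg/L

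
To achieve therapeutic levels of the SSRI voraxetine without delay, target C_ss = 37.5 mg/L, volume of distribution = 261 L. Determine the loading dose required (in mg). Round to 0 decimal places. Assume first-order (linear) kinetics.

9788 mg

LD = Css × Vd = 37.5 × 261 = 9788 mg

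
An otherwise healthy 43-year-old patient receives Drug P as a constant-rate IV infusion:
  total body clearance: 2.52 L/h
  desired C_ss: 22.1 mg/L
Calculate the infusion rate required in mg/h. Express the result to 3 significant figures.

At steady state, infusion rate R₀ = Css × CL = 22.1 × 2.520 = 55.69 mg/h

55.7 mg/h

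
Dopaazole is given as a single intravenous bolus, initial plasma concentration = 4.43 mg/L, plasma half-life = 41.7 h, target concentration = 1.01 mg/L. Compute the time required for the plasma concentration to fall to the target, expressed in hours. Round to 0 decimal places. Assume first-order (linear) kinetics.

k = ln2 / t½ = 0.693147 / 41.7 = 0.01662 h⁻¹
t = ln(C₀ / C) / k = ln(4.430 / 1.01) / 0.01662
  = ln(4.386) / 0.01662 = 1.478 / 0.01662 = 88.93 h

89 h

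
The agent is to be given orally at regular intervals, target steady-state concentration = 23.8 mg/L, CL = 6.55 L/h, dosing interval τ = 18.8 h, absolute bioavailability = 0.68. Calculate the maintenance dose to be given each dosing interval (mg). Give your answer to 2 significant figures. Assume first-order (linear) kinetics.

At steady state, F × (Dose/τ) = Css × CL.
Dose = Css × CL × τ / F = 23.8 × 6.550 × 18.8 / 0.68 = 4310 mg

4300 mg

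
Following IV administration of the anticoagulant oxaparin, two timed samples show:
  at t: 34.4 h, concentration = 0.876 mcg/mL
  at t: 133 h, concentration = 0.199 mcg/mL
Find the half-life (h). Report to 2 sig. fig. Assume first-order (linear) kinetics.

46 h

k = ln(C₁/C₂) / (t₂ − t₁) = ln(0.876/0.199) / (133 − 34.4)
  = 1.482 / 98.60 = 0.01503 h⁻¹
t½ = ln2 / k = 0.693147 / 0.01503 = 46.12 h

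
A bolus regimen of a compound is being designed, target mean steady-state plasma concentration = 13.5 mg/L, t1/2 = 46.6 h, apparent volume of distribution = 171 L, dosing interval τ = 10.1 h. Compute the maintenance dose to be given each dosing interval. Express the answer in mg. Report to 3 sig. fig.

k = ln2 / t½ = 0.693147 / 46.6 = 0.01487 h⁻¹
CL = k × Vd = 0.01487 × 171 = 2.543 L/h
At steady state, Dose/τ = Css × CL.
Dose = Css × CL × τ = 13.5 × 2.543 × 10.1 = 346.7 mg

347 mg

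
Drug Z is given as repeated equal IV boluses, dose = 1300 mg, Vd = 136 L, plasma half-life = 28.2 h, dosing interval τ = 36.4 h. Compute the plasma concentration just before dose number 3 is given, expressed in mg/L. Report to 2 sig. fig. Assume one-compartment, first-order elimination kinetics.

C₀ per dose = Dose / Vd = 1300 / 136 = 9.559 mg/L
k = ln2 / t½ = 0.693147 / 28.2 = 0.02458 h⁻¹
Fraction remaining after one interval: r = e^(−kτ) = e^(−0.02458 × 36.4) = 0.4087
Before dose 3, 2 doses have been given (aged 1τ, 2τ).
C_trough = C₀ × (r + r²) = 9.559 × (0.4087 + 0.1670) = 5.503 mg/L

5.5 mg/L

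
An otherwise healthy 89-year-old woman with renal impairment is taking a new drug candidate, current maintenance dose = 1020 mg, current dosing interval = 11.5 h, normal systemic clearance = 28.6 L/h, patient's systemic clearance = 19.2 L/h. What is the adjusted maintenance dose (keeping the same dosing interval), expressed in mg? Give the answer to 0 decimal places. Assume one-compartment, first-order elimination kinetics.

To keep the same average steady-state level, dosing rate must scale with clearance.
CL ratio = 19.2 / 28.6 = 0.6713
New dose (same interval) = 1020 × 0.6713 = 684.7 mg

685 mg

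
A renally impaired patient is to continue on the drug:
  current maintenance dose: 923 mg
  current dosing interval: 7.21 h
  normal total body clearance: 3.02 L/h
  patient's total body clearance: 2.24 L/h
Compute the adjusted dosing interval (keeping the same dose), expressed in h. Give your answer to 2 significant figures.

9.7 h

To keep the same average steady-state level, dosing rate must scale with clearance.
CL ratio = 2.24 / 3.02 = 0.7417
New interval (same dose) = 7.21 / 0.7417 = 9.721 h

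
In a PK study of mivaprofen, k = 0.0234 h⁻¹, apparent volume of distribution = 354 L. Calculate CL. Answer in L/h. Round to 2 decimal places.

8.28 L/h

CL = k × Vd = 0.0234 × 354 = 8.284 L/h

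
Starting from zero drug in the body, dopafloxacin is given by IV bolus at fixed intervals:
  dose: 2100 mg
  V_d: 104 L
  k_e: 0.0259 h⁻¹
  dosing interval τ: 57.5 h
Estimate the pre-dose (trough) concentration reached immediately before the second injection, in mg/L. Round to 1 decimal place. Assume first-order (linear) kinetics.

C₀ per dose = Dose / Vd = 2100 / 104 = 20.19 mg/L
Fraction remaining after one interval: r = e^(−kτ) = e^(−0.02590 × 57.5) = 0.2255
Before dose 2, 1 dose has been given (aged 1τ).
C_trough = C₀ × r = 20.19 × 0.2255 = 4.553 mg/L

4.6 mg/L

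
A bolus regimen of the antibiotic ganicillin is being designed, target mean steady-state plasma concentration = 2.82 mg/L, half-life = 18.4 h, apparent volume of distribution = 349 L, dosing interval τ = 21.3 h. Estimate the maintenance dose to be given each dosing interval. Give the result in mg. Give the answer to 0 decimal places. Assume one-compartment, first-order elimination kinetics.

k = ln2 / t½ = 0.693147 / 18.4 = 0.03767 h⁻¹
CL = k × Vd = 0.03767 × 349 = 13.15 L/h
At steady state, Dose/τ = Css × CL.
Dose = Css × CL × τ = 2.82 × 13.15 × 21.3 = 789.9 mg

790 mg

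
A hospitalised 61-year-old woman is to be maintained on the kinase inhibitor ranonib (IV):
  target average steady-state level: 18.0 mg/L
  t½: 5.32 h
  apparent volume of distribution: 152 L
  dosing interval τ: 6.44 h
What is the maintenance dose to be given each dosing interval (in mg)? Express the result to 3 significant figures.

k = ln2 / t½ = 0.693147 / 5.32 = 0.1303 h⁻¹
CL = k × Vd = 0.1303 × 152 = 19.81 L/h
At steady state, Dose/τ = Css × CL.
Dose = Css × CL × τ = 18.0 × 19.81 × 6.44 = 2296 mg

2300 mg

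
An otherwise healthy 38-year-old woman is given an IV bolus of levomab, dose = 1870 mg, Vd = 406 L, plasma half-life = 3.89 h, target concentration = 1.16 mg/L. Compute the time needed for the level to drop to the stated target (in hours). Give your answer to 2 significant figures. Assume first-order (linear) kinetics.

7.7 h

C₀ = Dose / Vd = 1870 / 406 = 4.606 mg/L
k = ln2 / t½ = 0.693147 / 3.89 = 0.1782 h⁻¹
t = ln(C₀ / C) / k = ln(4.606 / 1.16) / 0.1782
  = ln(3.971) / 0.1782 = 1.379 / 0.1782 = 7.738 h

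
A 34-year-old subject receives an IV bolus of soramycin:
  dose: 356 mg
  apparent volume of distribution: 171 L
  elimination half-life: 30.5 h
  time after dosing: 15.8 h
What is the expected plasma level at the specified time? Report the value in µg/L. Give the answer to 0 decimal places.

1454 µg/L

C₀ = Dose / Vd = 356.0 / 171 = 2.082 mg/L
k = ln2 / t½ = 0.693147 / 30.5 = 0.02273 h⁻¹
C = C₀ · e^(−k·t) = 2.082 × e^(−0.02273 × 15.8)
  = 2.082 × 0.6983 = 1.454 mg/L
Convert: 1.454 mg/L × 1000 = 1454 µg/L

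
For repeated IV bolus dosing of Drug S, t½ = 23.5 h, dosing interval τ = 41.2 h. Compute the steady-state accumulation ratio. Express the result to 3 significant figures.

1.42

k = ln2 / t½ = 0.693147 / 23.5 = 0.02950 h⁻¹
e^(−kτ) = e^(−0.02950 × 41.2) = 0.2966
Accumulation ratio R = 1 / (1 − e^(−kτ)) = 1 / (1 − 0.2966) = 1.422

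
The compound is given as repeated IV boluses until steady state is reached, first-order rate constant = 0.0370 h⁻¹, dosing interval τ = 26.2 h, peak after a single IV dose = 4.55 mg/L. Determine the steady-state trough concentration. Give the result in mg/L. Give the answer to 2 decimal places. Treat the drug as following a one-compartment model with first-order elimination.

e^(−kτ) = e^(−0.03700 × 26.2) = 0.3793
Accumulation ratio R = 1 / (1 − e^(−kτ)) = 1 / (1 − 0.3793) = 1.611
Steady-state trough = C₀ × R × e^(−kτ) = 4.55 × 1.611 × 0.3793 = 2.780 mg/L

2.78 mg/L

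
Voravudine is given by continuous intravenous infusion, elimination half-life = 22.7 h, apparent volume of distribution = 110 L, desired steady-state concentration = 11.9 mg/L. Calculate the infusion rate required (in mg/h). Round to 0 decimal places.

k = ln2 / t½ = 0.693147 / 22.7 = 0.03054 h⁻¹
CL = k × Vd = 0.03054 × 110 = 3.359 L/h
At steady state, infusion rate R₀ = Css × CL = 11.9 × 3.359 = 39.97 mg/h

40 mg/h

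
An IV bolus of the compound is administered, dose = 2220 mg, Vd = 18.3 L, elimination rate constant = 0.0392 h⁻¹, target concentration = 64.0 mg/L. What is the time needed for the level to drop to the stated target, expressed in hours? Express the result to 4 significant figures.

16.31 h

C₀ = Dose / Vd = 2220 / 18.3 = 121.3 mg/L
t = ln(C₀ / C) / k = ln(121.3 / 64.0) / 0.03920
  = ln(1.895) / 0.03920 = 0.6392 / 0.03920 = 16.31 h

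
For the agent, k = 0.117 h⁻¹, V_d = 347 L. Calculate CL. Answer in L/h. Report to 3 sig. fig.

40.6 L/h

CL = k × Vd = 0.117 × 347 = 40.60 L/h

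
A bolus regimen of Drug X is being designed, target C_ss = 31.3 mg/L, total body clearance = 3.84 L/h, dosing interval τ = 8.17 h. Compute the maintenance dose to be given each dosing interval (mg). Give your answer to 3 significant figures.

982 mg

At steady state, Dose/τ = Css × CL.
Dose = Css × CL × τ = 31.3 × 3.840 × 8.17 = 982.0 mg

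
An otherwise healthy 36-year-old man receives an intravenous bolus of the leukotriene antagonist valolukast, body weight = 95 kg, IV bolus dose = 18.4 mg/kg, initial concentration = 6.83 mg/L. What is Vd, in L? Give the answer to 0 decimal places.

Dose = 18.4 × 95 = 1748 mg
Vd = Dose / C₀ = 1748 / 6.83 = 255.9 L

256 L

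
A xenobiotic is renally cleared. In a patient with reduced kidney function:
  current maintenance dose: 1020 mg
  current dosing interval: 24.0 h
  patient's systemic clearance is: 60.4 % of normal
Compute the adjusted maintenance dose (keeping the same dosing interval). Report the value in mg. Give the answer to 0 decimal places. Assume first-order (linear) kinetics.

616 mg

To keep the same average steady-state level, dosing rate must scale with clearance.
CL ratio = 60.4 / 100 = 0.6040
New dose (same interval) = 1020 × 0.6040 = 616.1 mg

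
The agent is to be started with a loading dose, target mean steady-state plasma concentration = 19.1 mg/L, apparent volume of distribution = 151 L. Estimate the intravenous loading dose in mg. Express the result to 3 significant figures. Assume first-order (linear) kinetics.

LD = Css × Vd = 19.1 × 151 = 2884 mg

2880 mg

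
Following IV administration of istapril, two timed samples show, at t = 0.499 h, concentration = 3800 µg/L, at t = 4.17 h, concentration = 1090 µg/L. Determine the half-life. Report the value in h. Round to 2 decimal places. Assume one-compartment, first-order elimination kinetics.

2.04 h

k = ln(C₁/C₂) / (t₂ − t₁) = ln(3800/1090) / (4.17 − 0.499)
  = 1.249 / 3.671 = 0.3402 h⁻¹
t½ = ln2 / k = 0.693147 / 0.3402 = 2.037 h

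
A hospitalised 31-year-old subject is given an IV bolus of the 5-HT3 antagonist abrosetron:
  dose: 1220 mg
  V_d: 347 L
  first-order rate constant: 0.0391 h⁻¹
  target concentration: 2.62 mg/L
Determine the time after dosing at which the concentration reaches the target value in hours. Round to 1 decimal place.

C₀ = Dose / Vd = 1220 / 347 = 3.516 mg/L
t = ln(C₀ / C) / k = ln(3.516 / 2.62) / 0.03910
  = ln(1.342) / 0.03910 = 0.2942 / 0.03910 = 7.524 h

7.5 h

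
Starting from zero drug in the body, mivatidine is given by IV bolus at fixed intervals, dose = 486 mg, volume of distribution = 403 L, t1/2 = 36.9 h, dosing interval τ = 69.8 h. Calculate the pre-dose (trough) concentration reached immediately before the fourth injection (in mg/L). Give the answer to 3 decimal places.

0.436 mg/L

C₀ per dose = Dose / Vd = 486 / 403 = 1.206 mg/L
k = ln2 / t½ = 0.693147 / 36.9 = 0.01878 h⁻¹
Fraction remaining after one interval: r = e^(−kτ) = e^(−0.01878 × 69.8) = 0.2696
Before dose 4, 3 doses have been given (aged 1τ, 2τ, 3τ).
C_trough = C₀ × (r + r² + … + r^3) = C₀ × r(1−r^3)/(1−r)
        = 1.206 × 0.2696 × (1 − 0.01960) / (1 − 0.2696) = 0.4364 mg/L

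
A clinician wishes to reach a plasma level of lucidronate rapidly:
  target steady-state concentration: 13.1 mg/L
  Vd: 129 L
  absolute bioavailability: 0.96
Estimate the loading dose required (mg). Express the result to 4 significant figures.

1760 mg

LD = Css × Vd / F = 13.1 × 129 / 0.96 = 1760 mg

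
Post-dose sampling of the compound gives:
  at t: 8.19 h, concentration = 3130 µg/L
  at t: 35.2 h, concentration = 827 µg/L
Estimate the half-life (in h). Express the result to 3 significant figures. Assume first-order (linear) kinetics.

k = ln(C₁/C₂) / (t₂ − t₁) = ln(3130/827) / (35.2 − 8.19)
  = 1.331 / 27.01 = 0.04928 h⁻¹
t½ = ln2 / k = 0.693147 / 0.04928 = 14.07 h

14.1 h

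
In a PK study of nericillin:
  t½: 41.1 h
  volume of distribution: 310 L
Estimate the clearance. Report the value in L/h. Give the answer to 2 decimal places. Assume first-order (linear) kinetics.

k = ln2 / t½ = 0.693147 / 41.1 = 0.01686 h⁻¹
CL = k × Vd = 0.01686 × 310 = 5.227 L/h

5.23 L/h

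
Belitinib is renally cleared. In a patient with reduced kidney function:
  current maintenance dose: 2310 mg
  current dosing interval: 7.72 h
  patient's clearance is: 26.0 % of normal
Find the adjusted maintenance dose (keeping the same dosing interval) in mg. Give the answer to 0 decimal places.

To keep the same average steady-state level, dosing rate must scale with clearance.
CL ratio = 26.0 / 100 = 0.2600
New dose (same interval) = 2310 × 0.2600 = 600.6 mg

601 mg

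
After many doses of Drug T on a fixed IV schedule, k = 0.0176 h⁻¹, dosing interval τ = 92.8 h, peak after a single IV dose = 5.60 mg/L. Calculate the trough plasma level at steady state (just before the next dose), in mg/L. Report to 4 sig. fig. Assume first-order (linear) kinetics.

1.359 mg/L

e^(−kτ) = e^(−0.01760 × 92.8) = 0.1953
Accumulation ratio R = 1 / (1 − e^(−kτ)) = 1 / (1 − 0.1953) = 1.243
Steady-state trough = C₀ × R × e^(−kτ) = 5.60 × 1.243 × 0.1953 = 1.359 mg/L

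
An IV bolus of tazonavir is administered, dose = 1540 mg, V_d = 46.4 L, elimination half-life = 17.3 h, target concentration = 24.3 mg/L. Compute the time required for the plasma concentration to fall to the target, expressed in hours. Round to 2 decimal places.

7.78 h

C₀ = Dose / Vd = 1540 / 46.4 = 33.19 mg/L
k = ln2 / t½ = 0.693147 / 17.3 = 0.04007 h⁻¹
t = ln(C₀ / C) / k = ln(33.19 / 24.3) / 0.04007
  = ln(1.366) / 0.04007 = 0.3119 / 0.04007 = 7.784 h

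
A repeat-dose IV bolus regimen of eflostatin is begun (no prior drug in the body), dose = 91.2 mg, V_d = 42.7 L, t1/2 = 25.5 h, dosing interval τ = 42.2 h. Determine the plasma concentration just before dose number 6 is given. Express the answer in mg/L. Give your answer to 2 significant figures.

0.99 mg/L

C₀ per dose = Dose / Vd = 91.2 / 42.7 = 2.136 mg/L
k = ln2 / t½ = 0.693147 / 25.5 = 0.02718 h⁻¹
Fraction remaining after one interval: r = e^(−kτ) = e^(−0.02718 × 42.2) = 0.3176
Before dose 6, 5 doses have been given (aged 1τ, 2τ, 3τ, 4τ, 5τ).
C_trough = C₀ × (r + r² + … + r^5) = C₀ × r(1−r^5)/(1−r)
        = 2.136 × 0.3176 × (1 − 0.003231) / (1 − 0.3176) = 0.9909 mg/L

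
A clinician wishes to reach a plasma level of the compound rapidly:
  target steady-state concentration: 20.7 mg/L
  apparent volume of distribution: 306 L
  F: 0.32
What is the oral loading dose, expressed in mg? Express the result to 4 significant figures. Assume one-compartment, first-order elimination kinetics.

19790 mg

LD = Css × Vd / F = 20.7 × 306 / 0.32 = 19790 mg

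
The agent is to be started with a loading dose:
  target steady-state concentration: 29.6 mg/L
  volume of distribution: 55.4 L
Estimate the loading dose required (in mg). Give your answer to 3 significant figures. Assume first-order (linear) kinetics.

LD = Css × Vd = 29.6 × 55.4 = 1640 mg

1640 mg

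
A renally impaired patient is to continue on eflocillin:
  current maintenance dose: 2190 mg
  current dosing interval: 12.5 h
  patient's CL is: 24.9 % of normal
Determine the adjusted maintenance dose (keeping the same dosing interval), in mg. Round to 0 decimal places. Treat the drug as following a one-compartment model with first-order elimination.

545 mg

To keep the same average steady-state level, dosing rate must scale with clearance.
CL ratio = 24.9 / 100 = 0.2490
New dose (same interval) = 2190 × 0.2490 = 545.3 mg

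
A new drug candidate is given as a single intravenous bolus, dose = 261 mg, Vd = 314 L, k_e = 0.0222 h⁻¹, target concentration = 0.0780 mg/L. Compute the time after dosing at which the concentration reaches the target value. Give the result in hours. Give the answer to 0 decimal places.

C₀ = Dose / Vd = 261.0 / 314 = 0.8312 mg/L
t = ln(C₀ / C) / k = ln(0.8312 / 0.0780) / 0.02220
  = ln(10.66) / 0.02220 = 2.366 / 0.02220 = 106.6 h

107 h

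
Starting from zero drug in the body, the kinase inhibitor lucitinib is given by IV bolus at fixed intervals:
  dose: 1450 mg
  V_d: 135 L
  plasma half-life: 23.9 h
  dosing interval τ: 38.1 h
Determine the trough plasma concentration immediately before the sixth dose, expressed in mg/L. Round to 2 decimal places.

5.30 mg/L

C₀ per dose = Dose / Vd = 1450 / 135 = 10.74 mg/L
k = ln2 / t½ = 0.693147 / 23.9 = 0.02900 h⁻¹
Fraction remaining after one interval: r = e^(−kτ) = e^(−0.02900 × 38.1) = 0.3312
Before dose 6, 5 doses have been given (aged 1τ, 2τ, 3τ, 4τ, 5τ).
C_trough = C₀ × (r + r² + … + r^5) = C₀ × r(1−r^5)/(1−r)
        = 10.74 × 0.3312 × (1 − 0.003985) / (1 − 0.3312) = 5.297 mg/L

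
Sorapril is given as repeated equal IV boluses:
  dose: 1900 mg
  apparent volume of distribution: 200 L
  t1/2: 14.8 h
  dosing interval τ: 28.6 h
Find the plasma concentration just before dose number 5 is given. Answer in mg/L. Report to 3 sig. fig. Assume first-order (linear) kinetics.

C₀ per dose = Dose / Vd = 1900 / 200 = 9.500 mg/L
k = ln2 / t½ = 0.693147 / 14.8 = 0.04683 h⁻¹
Fraction remaining after one interval: r = e^(−kτ) = e^(−0.04683 × 28.6) = 0.2620
Before dose 5, 4 doses have been given (aged 1τ, 2τ, 3τ, 4τ).
C_trough = C₀ × (r + r² + … + r^4) = C₀ × r(1−r^4)/(1−r)
        = 9.500 × 0.2620 × (1 − 0.004712) / (1 − 0.2620) = 3.357 mg/L

3.36 mg/L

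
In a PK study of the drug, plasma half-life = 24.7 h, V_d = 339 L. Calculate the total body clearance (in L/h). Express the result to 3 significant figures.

k = ln2 / t½ = 0.693147 / 24.7 = 0.02806 h⁻¹
CL = k × Vd = 0.02806 × 339 = 9.512 L/h

9.51 L/h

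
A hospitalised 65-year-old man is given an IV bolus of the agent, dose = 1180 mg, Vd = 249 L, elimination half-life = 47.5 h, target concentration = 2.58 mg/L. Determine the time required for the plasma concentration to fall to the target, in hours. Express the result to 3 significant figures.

C₀ = Dose / Vd = 1180 / 249 = 4.739 mg/L
k = ln2 / t½ = 0.693147 / 47.5 = 0.01459 h⁻¹
t = ln(C₀ / C) / k = ln(4.739 / 2.58) / 0.01459
  = ln(1.837) / 0.01459 = 0.6081 / 0.01459 = 41.68 h

41.7 h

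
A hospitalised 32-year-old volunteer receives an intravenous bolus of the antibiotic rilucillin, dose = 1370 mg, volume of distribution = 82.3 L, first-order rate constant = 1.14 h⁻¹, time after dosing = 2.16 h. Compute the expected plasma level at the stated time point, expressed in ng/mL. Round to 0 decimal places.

C₀ = Dose / Vd = 1370 / 82.3 = 16.65 mg/L
C = C₀ · e^(−k·t) = 16.65 × e^(−1.140 × 2.16)
  = 16.65 × 0.08523 = 1.419 mg/L
Convert: 1.419 mg/L × 1000 = 1419 ng/mL

1419 ng/mL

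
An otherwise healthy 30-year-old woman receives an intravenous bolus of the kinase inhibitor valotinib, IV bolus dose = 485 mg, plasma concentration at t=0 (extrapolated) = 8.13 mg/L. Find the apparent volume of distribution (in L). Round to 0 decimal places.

60 L

Vd = Dose / C₀ = 485.0 / 8.13 = 59.66 L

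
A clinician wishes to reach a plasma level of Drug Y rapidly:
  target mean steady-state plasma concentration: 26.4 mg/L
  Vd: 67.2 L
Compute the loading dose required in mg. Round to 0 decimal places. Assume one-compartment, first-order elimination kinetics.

LD = Css × Vd = 26.4 × 67.2 = 1774 mg

1774 mg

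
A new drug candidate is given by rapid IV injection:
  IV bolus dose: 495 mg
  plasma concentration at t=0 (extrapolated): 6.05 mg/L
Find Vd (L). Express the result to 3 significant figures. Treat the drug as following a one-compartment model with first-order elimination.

Vd = Dose / C₀ = 495.0 / 6.05 = 81.82 L

81.8 L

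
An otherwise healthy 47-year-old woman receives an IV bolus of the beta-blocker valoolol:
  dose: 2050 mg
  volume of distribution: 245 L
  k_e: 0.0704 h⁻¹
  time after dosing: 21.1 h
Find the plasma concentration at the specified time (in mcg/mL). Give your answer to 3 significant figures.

1.89 mcg/mL

C₀ = Dose / Vd = 2050 / 245 = 8.367 mg/L
C = C₀ · e^(−k·t) = 8.367 × e^(−0.07040 × 21.1)
  = 8.367 × 0.2264 = 1.894 mg/L
(1.894 mg/L = 1.894 mcg/mL)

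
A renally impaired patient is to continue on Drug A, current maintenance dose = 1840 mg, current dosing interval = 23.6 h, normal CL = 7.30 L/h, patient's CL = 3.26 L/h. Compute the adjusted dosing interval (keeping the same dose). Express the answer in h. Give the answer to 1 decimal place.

52.8 h

To keep the same average steady-state level, dosing rate must scale with clearance.
CL ratio = 3.26 / 7.30 = 0.4466
New interval (same dose) = 23.6 / 0.4466 = 52.84 h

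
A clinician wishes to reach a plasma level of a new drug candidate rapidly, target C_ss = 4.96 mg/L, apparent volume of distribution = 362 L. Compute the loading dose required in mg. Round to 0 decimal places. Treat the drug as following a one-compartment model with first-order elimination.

1796 mg

LD = Css × Vd = 4.96 × 362 = 1796 mg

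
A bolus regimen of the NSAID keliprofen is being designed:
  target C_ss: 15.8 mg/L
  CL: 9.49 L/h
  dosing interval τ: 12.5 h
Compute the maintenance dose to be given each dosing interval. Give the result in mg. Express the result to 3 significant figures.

At steady state, Dose/τ = Css × CL.
Dose = Css × CL × τ = 15.8 × 9.490 × 12.5 = 1874 mg

1870 mg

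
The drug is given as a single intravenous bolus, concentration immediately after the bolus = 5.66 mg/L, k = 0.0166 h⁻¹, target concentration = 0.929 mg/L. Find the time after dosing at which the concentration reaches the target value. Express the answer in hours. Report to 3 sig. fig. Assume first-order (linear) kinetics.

t = ln(C₀ / C) / k = ln(5.660 / 0.929) / 0.01660
  = ln(6.093) / 0.01660 = 1.807 / 0.01660 = 108.9 h

109 h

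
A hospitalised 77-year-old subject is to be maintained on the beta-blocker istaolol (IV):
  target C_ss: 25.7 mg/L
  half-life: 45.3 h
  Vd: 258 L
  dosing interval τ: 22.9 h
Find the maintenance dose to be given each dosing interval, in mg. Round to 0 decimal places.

2323 mg

k = ln2 / t½ = 0.693147 / 45.3 = 0.01530 h⁻¹
CL = k × Vd = 0.01530 × 258 = 3.947 L/h
At steady state, Dose/τ = Css × CL.
Dose = Css × CL × τ = 25.7 × 3.947 × 22.9 = 2323 mg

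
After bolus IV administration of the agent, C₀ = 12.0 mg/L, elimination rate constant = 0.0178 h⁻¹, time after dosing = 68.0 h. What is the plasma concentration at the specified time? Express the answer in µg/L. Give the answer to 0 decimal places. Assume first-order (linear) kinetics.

3577 µg/L

C = C₀ · e^(−k·t) = 12.00 × e^(−0.01780 × 68.0)
  = 12.00 × 0.2981 = 3.577 mg/L
Convert: 3.577 mg/L × 1000 = 3577 µg/L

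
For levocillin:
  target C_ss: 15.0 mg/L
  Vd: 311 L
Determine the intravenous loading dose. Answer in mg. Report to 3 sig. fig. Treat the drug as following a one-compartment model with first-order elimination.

LD = Css × Vd = 15.0 × 311 = 4665 mg

4670 mg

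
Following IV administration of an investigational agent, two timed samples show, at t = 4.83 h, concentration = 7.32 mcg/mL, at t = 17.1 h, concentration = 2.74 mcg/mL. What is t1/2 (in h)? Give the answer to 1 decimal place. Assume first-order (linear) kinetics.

k = ln(C₁/C₂) / (t₂ − t₁) = ln(7.32/2.74) / (17.1 − 4.83)
  = 0.9827 / 12.27 = 0.08009 h⁻¹
t½ = ln2 / k = 0.693147 / 0.08009 = 8.655 h

8.7 h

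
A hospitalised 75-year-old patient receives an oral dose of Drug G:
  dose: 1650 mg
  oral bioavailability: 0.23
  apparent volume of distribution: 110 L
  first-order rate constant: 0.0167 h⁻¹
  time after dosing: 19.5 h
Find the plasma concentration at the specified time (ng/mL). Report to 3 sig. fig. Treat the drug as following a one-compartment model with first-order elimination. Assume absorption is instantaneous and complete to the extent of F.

Amount reaching circulation = F × Dose = 0.23 × 1650 = 379.5 mg
C₀ = F·Dose / Vd = 379.5 / 110 = 3.450 mg/L
C = C₀ · e^(−k·t) = 3.450 × e^(−0.01670 × 19.5)
  = 3.450 × 0.7221 = 2.491 mg/L
Convert: 2.491 mg/L × 1000 = 2491 ng/mL

2490 ng/mL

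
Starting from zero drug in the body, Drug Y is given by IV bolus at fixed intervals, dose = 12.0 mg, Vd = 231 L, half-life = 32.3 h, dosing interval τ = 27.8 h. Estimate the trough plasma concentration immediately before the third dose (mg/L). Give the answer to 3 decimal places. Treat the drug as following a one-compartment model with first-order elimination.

0.044 mg/L

C₀ per dose = Dose / Vd = 12.0 / 231 = 0.05195 mg/L
k = ln2 / t½ = 0.693147 / 32.3 = 0.02146 h⁻¹
Fraction remaining after one interval: r = e^(−kτ) = e^(−0.02146 × 27.8) = 0.5507
Before dose 3, 2 doses have been given (aged 1τ, 2τ).
C_trough = C₀ × (r + r²) = 0.05195 × (0.5507 + 0.3033) = 0.04437 mg/L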